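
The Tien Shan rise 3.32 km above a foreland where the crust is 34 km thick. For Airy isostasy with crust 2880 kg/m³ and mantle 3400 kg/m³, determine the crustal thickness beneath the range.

Root depth r = h ρ_c / (ρ_m − ρ_c) = 3.32 km × 2880 / 520 = 18.39 km.
Total thickness = T + h + r = 34 km + 3.32 km + 18.39 km = 55.7 km.

55.7 km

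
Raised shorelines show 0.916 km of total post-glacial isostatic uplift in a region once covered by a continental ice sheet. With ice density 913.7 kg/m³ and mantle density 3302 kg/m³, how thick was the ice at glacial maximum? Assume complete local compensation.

u = t ρ_ice/ρ_m → t = u ρ_m/ρ_ice = 0.916 km × 3302/913.7 = 3.31 km.

3.31 km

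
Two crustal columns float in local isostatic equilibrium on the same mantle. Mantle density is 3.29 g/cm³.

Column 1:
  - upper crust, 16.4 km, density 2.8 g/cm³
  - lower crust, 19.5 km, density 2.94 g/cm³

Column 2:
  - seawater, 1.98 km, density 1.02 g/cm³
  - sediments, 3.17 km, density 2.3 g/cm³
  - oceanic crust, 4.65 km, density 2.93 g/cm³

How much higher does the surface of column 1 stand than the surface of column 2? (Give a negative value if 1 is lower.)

For any compensation level in the mantle, the mantle terms cancel and isostasy reduces to e = (Σt_1 − Σt_2) − (Σ(ρt)_1 − Σ(ρt)_2) / ρ_m.
Σt_1 = 35.9 km; Σt_2 = 9.8 km; Σ(ρt)_1 = 103.25; Σ(ρt)_2 = 22.9351 (in km·g/cm³).
e = (35.9 − 9.8) − (103.25 − 22.9351) / 3.29 = 1.69 km.

1.69 km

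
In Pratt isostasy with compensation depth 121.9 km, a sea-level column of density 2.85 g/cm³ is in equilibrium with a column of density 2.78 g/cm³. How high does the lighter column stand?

3.07 km

ρ_ref D = ρ (D + h) → h = D (ρ_ref − ρ)/ρ.
h = 121.9 km × (2.85 − 2.78)/2.78 = 3.07 km.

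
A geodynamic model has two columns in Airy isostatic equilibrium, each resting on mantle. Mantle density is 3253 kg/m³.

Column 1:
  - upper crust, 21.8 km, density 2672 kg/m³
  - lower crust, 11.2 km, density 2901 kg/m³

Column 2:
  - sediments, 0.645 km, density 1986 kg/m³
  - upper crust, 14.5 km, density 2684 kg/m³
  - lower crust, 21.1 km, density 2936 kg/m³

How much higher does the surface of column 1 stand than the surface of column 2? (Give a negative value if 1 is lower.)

For any compensation level in the mantle, the mantle terms cancel and isostasy reduces to e = (Σt_1 − Σt_2) − (Σ(ρt)_1 − Σ(ρt)_2) / ρ_m.
Σt_1 = 33 km; Σt_2 = 36.245 km; Σ(ρt)_1 = 90740.8; Σ(ρt)_2 = 102148.57 (in km·kg/m³).
e = (33 − 36.245) − (90740.8 − 102148.57) / 3253 = 0.262 km.

0.262 km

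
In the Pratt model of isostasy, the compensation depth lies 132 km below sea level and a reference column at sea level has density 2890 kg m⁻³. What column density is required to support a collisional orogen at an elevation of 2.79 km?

2830 kg m⁻³

Pratt balance: ρ_ref D = ρ (D + h).
ρ = ρ_ref D/(D + h) = 2890 × 132 km/(132 km + 2.79 km) = 2830 kg m⁻³.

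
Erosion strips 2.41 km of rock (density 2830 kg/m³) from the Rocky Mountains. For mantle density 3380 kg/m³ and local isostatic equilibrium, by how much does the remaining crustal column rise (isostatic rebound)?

Unloading: uplift u = e ρ_c/ρ_m = 2.41 km × 2830/3380 = 2.02 km.

2.02 km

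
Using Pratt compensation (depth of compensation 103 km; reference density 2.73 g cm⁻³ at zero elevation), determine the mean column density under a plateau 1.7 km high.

2.69 g cm⁻³

Pratt balance: ρ_ref D = ρ (D + h).
ρ = ρ_ref D/(D + h) = 2.73 × 103 km/(103 km + 1.7 km) = 2.69 g cm⁻³.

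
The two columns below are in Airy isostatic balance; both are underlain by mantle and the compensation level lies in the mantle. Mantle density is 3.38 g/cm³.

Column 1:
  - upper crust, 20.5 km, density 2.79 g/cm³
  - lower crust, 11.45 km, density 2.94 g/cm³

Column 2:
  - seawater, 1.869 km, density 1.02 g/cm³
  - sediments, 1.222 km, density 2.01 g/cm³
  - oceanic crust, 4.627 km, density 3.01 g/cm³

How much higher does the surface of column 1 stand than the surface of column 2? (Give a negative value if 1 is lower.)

For any compensation level in the mantle, the mantle terms cancel and isostasy reduces to e = (Σt_1 − Σt_2) − (Σ(ρt)_1 − Σ(ρt)_2) / ρ_m.
Σt_1 = 31.95 km; Σt_2 = 7.718 km; Σ(ρt)_1 = 90.858; Σ(ρt)_2 = 18.28987 (in km·g/cm³).
e = (31.95 − 7.718) − (90.858 − 18.28987) / 3.38 = 2.76 km.

2.76 km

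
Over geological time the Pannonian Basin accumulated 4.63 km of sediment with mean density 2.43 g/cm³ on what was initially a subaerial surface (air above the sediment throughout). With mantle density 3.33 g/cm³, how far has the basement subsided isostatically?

Subaerial load: s = t ρ_sed / ρ_m = 4.63 km × 2.43/3.33 = 3.38 km.

3.38 km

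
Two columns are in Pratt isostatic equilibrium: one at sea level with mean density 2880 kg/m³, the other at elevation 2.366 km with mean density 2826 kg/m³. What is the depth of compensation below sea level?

ρ_ref D = ρ (D + h) → D (ρ_ref − ρ) = ρ h.
D = ρ h/(ρ_ref − ρ) = 2826 × 2.366 km/(2880 − 2826) = 124 km.

124 km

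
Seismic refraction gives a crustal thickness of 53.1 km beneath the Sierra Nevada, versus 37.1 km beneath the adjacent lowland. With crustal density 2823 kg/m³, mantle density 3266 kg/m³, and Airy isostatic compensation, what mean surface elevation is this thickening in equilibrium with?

2.17 km

Excess crust Δ = 53.1 km − 37.1 km = 16 km, split between elevation h and root r with h + r = Δ.
Airy balance ρ_c h = (ρ_m − ρ_c) r gives r = h ρ_c/(ρ_m − ρ_c), so h (1 + ρ_c/(ρ_m − ρ_c)) = Δ, i.e. h = Δ (ρ_m − ρ_c)/ρ_m.
h = 16 km × 443/3266 = 2.17 km.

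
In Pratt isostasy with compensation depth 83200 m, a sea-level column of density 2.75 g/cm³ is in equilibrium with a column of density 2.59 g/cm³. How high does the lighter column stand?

ρ_ref D = ρ (D + h) → h = D (ρ_ref − ρ)/ρ.
h = 83200 m × (2.75 − 2.59)/2.59 = 5140 m.

5140 m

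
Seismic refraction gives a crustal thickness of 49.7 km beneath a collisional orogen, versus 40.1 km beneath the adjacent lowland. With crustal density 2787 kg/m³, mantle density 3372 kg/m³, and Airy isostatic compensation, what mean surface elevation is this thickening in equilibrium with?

1.67 km

Excess crust Δ = 49.7 km − 40.1 km = 9.6 km, split between elevation h and root r with h + r = Δ.
Airy balance ρ_c h = (ρ_m − ρ_c) r gives r = h ρ_c/(ρ_m − ρ_c), so h (1 + ρ_c/(ρ_m − ρ_c)) = Δ, i.e. h = Δ (ρ_m − ρ_c)/ρ_m.
h = 9.6 km × 585/3372 = 1.67 km.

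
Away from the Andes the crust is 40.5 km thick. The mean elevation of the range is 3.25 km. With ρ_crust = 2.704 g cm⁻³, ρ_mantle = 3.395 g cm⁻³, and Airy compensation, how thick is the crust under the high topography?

56.5 km

Root depth r = h ρ_c / (ρ_m − ρ_c) = 3.25 km × 2.704 / 0.691 = 12.72 km.
Total thickness = T + h + r = 40.5 km + 3.25 km + 12.72 km = 56.5 km.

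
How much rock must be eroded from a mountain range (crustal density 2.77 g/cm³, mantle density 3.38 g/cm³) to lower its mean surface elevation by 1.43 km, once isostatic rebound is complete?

Net drop Δ = e − u = e − e ρ_c/ρ_m = e (ρ_m − ρ_c)/ρ_m.
e = Δ ρ_m/(ρ_m − ρ_c) = 1.43 km × 3.38/0.61 = 7.92 km.

7.92 km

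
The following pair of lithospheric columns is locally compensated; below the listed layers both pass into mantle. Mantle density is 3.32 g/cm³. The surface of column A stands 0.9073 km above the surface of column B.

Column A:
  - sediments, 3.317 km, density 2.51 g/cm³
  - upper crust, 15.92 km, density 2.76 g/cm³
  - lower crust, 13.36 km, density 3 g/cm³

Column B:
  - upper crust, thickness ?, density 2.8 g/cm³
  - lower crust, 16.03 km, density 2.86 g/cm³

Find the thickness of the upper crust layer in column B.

10.6 km

Take the compensation level at the base of the deeper column (depth z_c below the surface of column A) and equate Σ ρ_i t_i down to z_c; mantle fills any gap and the z_c terms cancel.
Column A: 3.317×2.51 + 15.92×2.76 + 13.36×3 + (z_c − 32.597)×3.32
Column B: 0.9073×0 + x×2.8 + 16.03×2.86 + (z_c − 0.9073 − 16.03 − x)×3.32
The z_c×3.32 term appears on both sides and cancels. Collect the known terms of each column as K = Σ(ρt)_known − 3.32 × (depth of known layers): K_A = 92.34487 − 3.32×32.597 = −15.87717; K_B = 45.8458 − 3.32×(0.9073 + 16.03) = −10.386036.
Balance: K_A = K_B − x×(3.32 − 2.8), so x = (K_B − K_A)/(3.32 − 2.8) = 5.49113/0.52 = 10.6 km.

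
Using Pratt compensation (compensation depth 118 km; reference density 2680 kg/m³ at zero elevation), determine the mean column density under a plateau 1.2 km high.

2650 kg/m³

Pratt balance: ρ_ref D = ρ (D + h).
ρ = ρ_ref D/(D + h) = 2680 × 118 km/(118 km + 1.2 km) = 2650 kg/m³.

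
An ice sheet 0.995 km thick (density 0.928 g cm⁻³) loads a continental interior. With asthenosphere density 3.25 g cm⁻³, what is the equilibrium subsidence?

Isostatic balance requires: the ice load ρ_ice t is balanced by mantle displaced below, ρ_m s.
s = t ρ_ice / ρ_m = 0.995 km × 0.928/3.25 = 0.284 km.

0.284 km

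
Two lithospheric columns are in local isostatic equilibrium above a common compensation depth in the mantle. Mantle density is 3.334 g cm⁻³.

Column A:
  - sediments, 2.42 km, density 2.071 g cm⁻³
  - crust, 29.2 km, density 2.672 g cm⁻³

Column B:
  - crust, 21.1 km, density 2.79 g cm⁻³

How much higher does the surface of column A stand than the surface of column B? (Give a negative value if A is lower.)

3.27 km

For any compensation level in the mantle, the mantle terms cancel and isostasy reduces to e = (Σt_A − Σt_B) − (Σ(ρt)_A − Σ(ρt)_B) / ρ_m.
Σt_A = 31.62 km; Σt_B = 21.1 km; Σ(ρt)_A = 83.03422; Σ(ρt)_B = 58.869 (in km·g cm⁻³).
e = (31.62 − 21.1) − (83.03422 − 58.869) / 3.334 = 3.27 km.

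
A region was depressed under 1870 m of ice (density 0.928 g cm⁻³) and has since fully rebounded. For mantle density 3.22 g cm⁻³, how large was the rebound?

Removing the load lets mantle flow back in; uplift u satisfies ρ_ice t = ρ_m u.
u = t ρ_ice/ρ_m = 1870 m × 0.928/3.22 = 539 m.

539 m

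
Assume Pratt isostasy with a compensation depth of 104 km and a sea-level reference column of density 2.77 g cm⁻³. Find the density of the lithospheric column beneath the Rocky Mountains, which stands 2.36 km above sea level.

Pratt balance: ρ_ref D = ρ (D + h).
ρ = ρ_ref D/(D + h) = 2.77 × 104 km/(104 km + 2.36 km) = 2.71 g cm⁻³.

2.71 g cm⁻³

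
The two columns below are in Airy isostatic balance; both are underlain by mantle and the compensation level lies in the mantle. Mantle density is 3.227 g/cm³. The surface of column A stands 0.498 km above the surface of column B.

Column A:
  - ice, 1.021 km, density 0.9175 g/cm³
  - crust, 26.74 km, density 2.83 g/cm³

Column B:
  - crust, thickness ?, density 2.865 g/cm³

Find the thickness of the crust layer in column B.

Take the compensation level at the base of the deeper column (depth z_c below the surface of column A) and equate Σ ρ_i t_i down to z_c; mantle fills any gap and the z_c terms cancel.
Column A: 1.021×0.9175 + 26.74×2.83 + (z_c − 27.761)×3.227
Column B: 0.498×0 + x×2.865 + (z_c − 0.498 − 0 − x)×3.227
The z_c×3.227 term appears on both sides and cancels. Collect the known terms of each column as K = Σ(ρt)_known − 3.227 × (depth of known layers): K_A = 76.6109675 − 3.227×27.761 = −12.9737795; K_B = 0 − 3.227×(0.498 + 0) = −1.607046.
Balance: K_A = K_B − x×(3.227 − 2.865), so x = (K_B − K_A)/(3.227 − 2.865) = 11.3667/0.362 = 31.4 km.

31.4 km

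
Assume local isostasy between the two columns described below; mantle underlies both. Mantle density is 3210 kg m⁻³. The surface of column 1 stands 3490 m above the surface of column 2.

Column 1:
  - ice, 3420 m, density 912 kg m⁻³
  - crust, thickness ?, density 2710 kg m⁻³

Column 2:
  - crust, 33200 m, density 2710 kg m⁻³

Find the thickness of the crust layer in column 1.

Take the compensation level at the base of the deeper column (depth z_c below the surface of column 1) and equate Σ ρ_i t_i down to z_c; mantle fills any gap and the z_c terms cancel.
Column 1: 3420×912 + x×2710 + (z_c − 3420 − x)×3210
Column 2: 3490×0 + 33200×2710 + (z_c − 3490 − 33200)×3210
The z_c×3210 term appears on both sides and cancels. Collect the known terms of each column as K = Σ(ρt)_known − 3210 × (depth of known layers): K_1 = 3119040 − 3210×3420 = −7859160; K_2 = 89972000 − 3210×(3490 + 33200) = −27802900.
Balance: K_1 − x×(3210 − 2710) = K_2, so x = (K_1 − K_2)/(3210 − 2710) = 19943700/500 = 39900 m.

39900 m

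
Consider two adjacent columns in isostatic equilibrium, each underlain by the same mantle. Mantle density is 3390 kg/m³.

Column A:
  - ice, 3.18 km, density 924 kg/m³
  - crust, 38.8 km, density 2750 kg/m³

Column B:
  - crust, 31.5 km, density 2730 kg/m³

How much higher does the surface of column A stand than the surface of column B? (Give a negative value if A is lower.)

3.51 km

For any compensation level in the mantle, the mantle terms cancel and isostasy reduces to e = (Σt_A − Σt_B) − (Σ(ρt)_A − Σ(ρt)_B) / ρ_m.
Σt_A = 41.98 km; Σt_B = 31.5 km; Σ(ρt)_A = 109638.32; Σ(ρt)_B = 85995 (in km·kg/m³).
e = (41.98 − 31.5) − (109638.32 − 85995) / 3390 = 3.51 km.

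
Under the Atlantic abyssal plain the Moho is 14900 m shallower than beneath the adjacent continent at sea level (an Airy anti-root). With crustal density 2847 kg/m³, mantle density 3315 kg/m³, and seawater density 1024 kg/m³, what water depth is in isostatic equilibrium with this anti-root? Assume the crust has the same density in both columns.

Replacing a thickness d of crust by seawater at the top must be balanced by replacing crust with mantle at the base: d (ρ_c − ρ_w) = a (ρ_m − ρ_c).
d = a (ρ_m − ρ_c)/(ρ_c − ρ_w) = 14900 m × 468/1823 = 3830 m.

3830 m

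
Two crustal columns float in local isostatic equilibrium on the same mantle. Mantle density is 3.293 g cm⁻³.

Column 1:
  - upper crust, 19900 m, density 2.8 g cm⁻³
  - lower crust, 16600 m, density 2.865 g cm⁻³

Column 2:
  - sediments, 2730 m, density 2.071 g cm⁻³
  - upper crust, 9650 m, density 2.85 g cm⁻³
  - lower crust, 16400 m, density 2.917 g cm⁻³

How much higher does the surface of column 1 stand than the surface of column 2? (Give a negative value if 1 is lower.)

For any compensation level in the mantle, the mantle terms cancel and isostasy reduces to e = (Σt_1 − Σt_2) − (Σ(ρt)_1 − Σ(ρt)_2) / ρ_m.
Σt_1 = 36500 m; Σt_2 = 28780 m; Σ(ρt)_1 = 103279; Σ(ρt)_2 = 80995.13 (in m·g cm⁻³).
e = (36500 − 28780) − (103279 − 80995.13) / 3.293 = 953 m.

953 m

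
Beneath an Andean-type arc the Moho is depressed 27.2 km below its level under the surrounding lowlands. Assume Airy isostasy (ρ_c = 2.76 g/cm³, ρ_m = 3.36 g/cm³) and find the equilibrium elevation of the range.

5.91 km

Equating mass per unit area of the two columns: ρ_c h = (ρ_m − ρ_c) r.
h = r (ρ_m − ρ_c) / ρ_c = 27.2 km × (3.36 − 2.76) / 2.76 = 5.91 km.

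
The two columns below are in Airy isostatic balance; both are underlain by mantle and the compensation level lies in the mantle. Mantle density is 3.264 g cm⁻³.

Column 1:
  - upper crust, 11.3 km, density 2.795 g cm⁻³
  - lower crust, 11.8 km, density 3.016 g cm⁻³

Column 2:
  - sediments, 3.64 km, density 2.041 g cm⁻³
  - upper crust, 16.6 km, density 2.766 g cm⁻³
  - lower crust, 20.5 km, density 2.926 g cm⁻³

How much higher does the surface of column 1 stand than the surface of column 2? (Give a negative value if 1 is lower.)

−3.5 km

For any compensation level in the mantle, the mantle terms cancel and isostasy reduces to e = (Σt_1 − Σt_2) − (Σ(ρt)_1 − Σ(ρt)_2) / ρ_m.
Σt_1 = 23.1 km; Σt_2 = 40.74 km; Σ(ρt)_1 = 67.1723; Σ(ρt)_2 = 113.32784 (in km·g cm⁻³).
e = (23.1 − 40.74) − (67.1723 − 113.32784) / 3.264 = −3.5 km.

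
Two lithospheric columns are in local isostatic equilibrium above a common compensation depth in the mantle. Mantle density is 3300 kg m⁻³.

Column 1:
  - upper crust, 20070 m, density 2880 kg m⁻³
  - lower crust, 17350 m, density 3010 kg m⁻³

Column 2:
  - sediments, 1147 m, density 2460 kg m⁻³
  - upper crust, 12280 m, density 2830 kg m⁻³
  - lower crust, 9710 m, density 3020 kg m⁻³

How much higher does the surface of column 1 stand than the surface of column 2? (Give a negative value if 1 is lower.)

For any compensation level in the mantle, the mantle terms cancel and isostasy reduces to e = (Σt_1 − Σt_2) − (Σ(ρt)_1 − Σ(ρt)_2) / ρ_m.
Σt_1 = 37420 m; Σt_2 = 23137 m; Σ(ρt)_1 = 110025100; Σ(ρt)_2 = 66898220 (in m·kg m⁻³).
e = (37420 − 23137) − (110025100 − 66898220) / 3300 = 1210 m.

1210 m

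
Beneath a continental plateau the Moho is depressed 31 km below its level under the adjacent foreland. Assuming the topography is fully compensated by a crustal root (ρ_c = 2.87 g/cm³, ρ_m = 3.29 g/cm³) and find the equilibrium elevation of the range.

For local isostatic compensation: ρ_c h = (ρ_m − ρ_c) r.
h = r (ρ_m − ρ_c) / ρ_c = 31 km × (3.29 − 2.87) / 2.87 = 4.54 km.

4.54 km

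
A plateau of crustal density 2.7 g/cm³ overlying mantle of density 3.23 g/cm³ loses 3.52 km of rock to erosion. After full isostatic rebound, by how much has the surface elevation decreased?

Rebound u = e ρ_c/ρ_m = 3.52 km × 2.7/3.23 = 2.942 km.
Net surface drop = e − u = 3.52 km − 2.942 km = e (ρ_m − ρ_c)/ρ_m = 0.578 km.

0.578 km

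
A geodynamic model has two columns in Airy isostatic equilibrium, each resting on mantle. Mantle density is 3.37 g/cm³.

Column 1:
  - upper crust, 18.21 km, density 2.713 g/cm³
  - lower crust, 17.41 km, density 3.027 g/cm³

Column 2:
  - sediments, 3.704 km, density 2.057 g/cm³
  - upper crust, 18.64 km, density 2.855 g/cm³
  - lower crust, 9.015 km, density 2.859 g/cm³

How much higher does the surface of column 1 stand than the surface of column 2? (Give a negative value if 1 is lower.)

For any compensation level in the mantle, the mantle terms cancel and isostasy reduces to e = (Σt_1 − Σt_2) − (Σ(ρt)_1 − Σ(ρt)_2) / ρ_m.
Σt_1 = 35.62 km; Σt_2 = 31.359 km; Σ(ρt)_1 = 102.1038; Σ(ρt)_2 = 86.610213 (in km·g/cm³).
e = (35.62 − 31.359) − (102.1038 − 86.610213) / 3.37 = −0.337 km.

−0.337 km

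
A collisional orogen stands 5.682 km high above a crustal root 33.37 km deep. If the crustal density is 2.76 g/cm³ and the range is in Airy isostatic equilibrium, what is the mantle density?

3.23 g/cm³

Airy balance: ρ_c h = (ρ_m − ρ_c) r → ρ_m = ρ_c (1 + h/r).
ρ_m = 2.76 × (1 + 5.682 km/33.37 km) = 3.23 g/cm³.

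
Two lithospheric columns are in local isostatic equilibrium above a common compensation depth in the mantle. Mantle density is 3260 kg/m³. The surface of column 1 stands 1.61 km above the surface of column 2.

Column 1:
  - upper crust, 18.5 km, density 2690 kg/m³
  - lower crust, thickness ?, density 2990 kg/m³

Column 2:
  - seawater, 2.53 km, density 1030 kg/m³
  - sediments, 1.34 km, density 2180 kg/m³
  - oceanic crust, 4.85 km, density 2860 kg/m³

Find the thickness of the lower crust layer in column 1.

13.8 km

Take the compensation level at the base of the deeper column (depth z_c below the surface of column 1) and equate Σ ρ_i t_i down to z_c; mantle fills any gap and the z_c terms cancel.
Column 1: 18.5×2690 + x×2990 + (z_c − 18.5 − x)×3260
Column 2: 1.61×0 + 2.53×1030 + 1.34×2180 + 4.85×2860 + (z_c − 1.61 − 8.72)×3260
The z_c×3260 term appears on both sides and cancels. Collect the known terms of each column as K = Σ(ρt)_known − 3260 × (depth of known layers): K_1 = 49765 − 3260×18.5 = −10545; K_2 = 19398.1 − 3260×(1.61 + 8.72) = −14277.7.
Balance: K_1 − x×(3260 − 2990) = K_2, so x = (K_1 − K_2)/(3260 − 2990) = 3732.7/270 = 13.8 km.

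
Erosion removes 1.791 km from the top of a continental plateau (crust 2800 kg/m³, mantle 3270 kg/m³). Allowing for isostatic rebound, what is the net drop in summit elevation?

Rebound u = e ρ_c/ρ_m = 1.791 km × 2800/3270 = 1.534 km.
Net surface drop = e − u = 1.791 km − 1.534 km = e (ρ_m − ρ_c)/ρ_m = 0.257 km.

0.257 km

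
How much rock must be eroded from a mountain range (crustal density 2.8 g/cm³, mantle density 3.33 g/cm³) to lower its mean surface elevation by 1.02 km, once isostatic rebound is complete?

6.41 km

Net drop Δ = e − u = e − e ρ_c/ρ_m = e (ρ_m − ρ_c)/ρ_m.
e = Δ ρ_m/(ρ_m − ρ_c) = 1.02 km × 3.33/0.53 = 6.41 km.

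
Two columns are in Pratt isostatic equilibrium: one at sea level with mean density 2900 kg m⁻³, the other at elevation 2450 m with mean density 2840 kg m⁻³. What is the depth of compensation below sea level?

ρ_ref D = ρ (D + h) → D (ρ_ref − ρ) = ρ h.
D = ρ h/(ρ_ref − ρ) = 2840 × 2450 m/(2900 − 2840) = 116000 m.

116000 m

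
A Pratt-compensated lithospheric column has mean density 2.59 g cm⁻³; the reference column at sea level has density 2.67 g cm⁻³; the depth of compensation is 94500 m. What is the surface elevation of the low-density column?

ρ_ref D = ρ (D + h) → h = D (ρ_ref − ρ)/ρ.
h = 94500 m × (2.67 − 2.59)/2.59 = 2920 m.

2920 m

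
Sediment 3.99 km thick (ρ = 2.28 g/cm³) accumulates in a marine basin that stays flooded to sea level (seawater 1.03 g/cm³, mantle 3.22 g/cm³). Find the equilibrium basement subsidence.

Submarine loading: the sediment displaces seawater, and the subsidence is in turn flooded, so s (ρ_m − ρ_w) = t (ρ_sed − ρ_w).
s = 3.99 km × (2.28 − 1.03) / (3.22 − 1.03) = 2.28 km.

2.28 km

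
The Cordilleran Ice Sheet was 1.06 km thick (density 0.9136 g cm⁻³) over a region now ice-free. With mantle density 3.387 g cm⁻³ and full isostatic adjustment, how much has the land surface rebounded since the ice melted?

Removing the load lets mantle flow back in; uplift u satisfies ρ_ice t = ρ_m u.
u = t ρ_ice/ρ_m = 1.06 km × 0.9136/3.387 = 0.286 km.

0.286 km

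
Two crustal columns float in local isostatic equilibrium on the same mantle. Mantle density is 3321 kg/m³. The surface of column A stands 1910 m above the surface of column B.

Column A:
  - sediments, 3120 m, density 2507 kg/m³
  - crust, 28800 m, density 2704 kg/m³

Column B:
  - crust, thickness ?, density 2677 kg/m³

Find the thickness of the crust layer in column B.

21700 m

Take the compensation level at the base of the deeper column (depth z_c below the surface of column A) and equate Σ ρ_i t_i down to z_c; mantle fills any gap and the z_c terms cancel.
Column A: 3120×2507 + 28800×2704 + (z_c − 31920)×3321
Column B: 1910×0 + x×2677 + (z_c − 1910 − 0 − x)×3321
The z_c×3321 term appears on both sides and cancels. Collect the known terms of each column as K = Σ(ρt)_known − 3321 × (depth of known layers): K_A = 85697040 − 3321×31920 = −20309280; K_B = 0 − 3321×(1910 + 0) = −6343110.
Balance: K_A = K_B − x×(3321 − 2677), so x = (K_B − K_A)/(3321 − 2677) = 13966200/644 = 21700 m.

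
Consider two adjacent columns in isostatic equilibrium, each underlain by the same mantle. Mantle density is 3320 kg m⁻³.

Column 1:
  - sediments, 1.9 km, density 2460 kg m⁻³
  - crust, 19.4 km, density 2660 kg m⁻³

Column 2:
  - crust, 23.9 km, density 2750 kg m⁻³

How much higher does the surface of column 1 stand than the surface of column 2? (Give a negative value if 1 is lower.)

For any compensation level in the mantle, the mantle terms cancel and isostasy reduces to e = (Σt_1 − Σt_2) − (Σ(ρt)_1 − Σ(ρt)_2) / ρ_m.
Σt_1 = 21.3 km; Σt_2 = 23.9 km; Σ(ρt)_1 = 56278; Σ(ρt)_2 = 65725 (in km·kg m⁻³).
e = (21.3 − 23.9) − (56278 − 65725) / 3320 = 0.245 km.

0.245 km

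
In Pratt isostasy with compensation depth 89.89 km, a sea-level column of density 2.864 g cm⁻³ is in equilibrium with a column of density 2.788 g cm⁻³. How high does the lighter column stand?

2.45 km

ρ_ref D = ρ (D + h) → h = D (ρ_ref − ρ)/ρ.
h = 89.89 km × (2.864 − 2.788)/2.788 = 2.45 km.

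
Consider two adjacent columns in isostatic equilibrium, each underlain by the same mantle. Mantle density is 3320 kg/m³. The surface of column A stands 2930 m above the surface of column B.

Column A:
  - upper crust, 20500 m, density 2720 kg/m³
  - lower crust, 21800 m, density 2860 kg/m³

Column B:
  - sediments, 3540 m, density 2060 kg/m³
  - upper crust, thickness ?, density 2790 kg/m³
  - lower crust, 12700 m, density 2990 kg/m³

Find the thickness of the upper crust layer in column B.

7450 m

Take the compensation level at the base of the deeper column (depth z_c below the surface of column A) and equate Σ ρ_i t_i down to z_c; mantle fills any gap and the z_c terms cancel.
Column A: 20500×2720 + 21800×2860 + (z_c − 42300)×3320
Column B: 2930×0 + 3540×2060 + x×2790 + 12700×2990 + (z_c − 2930 − 16240 − x)×3320
The z_c×3320 term appears on both sides and cancels. Collect the known terms of each column as K = Σ(ρt)_known − 3320 × (depth of known layers): K_A = 118108000 − 3320×42300 = −22328000; K_B = 45265400 − 3320×(2930 + 16240) = −18379000.
Balance: K_A = K_B − x×(3320 − 2790), so x = (K_B − K_A)/(3320 − 2790) = 3949000/530 = 7450 m.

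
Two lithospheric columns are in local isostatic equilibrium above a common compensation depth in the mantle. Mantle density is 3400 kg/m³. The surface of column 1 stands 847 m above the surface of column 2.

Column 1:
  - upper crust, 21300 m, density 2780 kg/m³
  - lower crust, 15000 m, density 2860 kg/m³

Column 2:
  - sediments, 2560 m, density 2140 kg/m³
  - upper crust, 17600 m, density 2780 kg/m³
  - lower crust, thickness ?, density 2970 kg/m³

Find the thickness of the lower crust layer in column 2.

Take the compensation level at the base of the deeper column (depth z_c below the surface of column 1) and equate Σ ρ_i t_i down to z_c; mantle fills any gap and the z_c terms cancel.
Column 1: 21300×2780 + 15000×2860 + (z_c − 36300)×3400
Column 2: 847×0 + 2560×2140 + 17600×2780 + x×2970 + (z_c − 847 − 20160 − x)×3400
The z_c×3400 term appears on both sides and cancels. Collect the known terms of each column as K = Σ(ρt)_known − 3400 × (depth of known layers): K_1 = 102114000 − 3400×36300 = −21306000; K_2 = 54406400 − 3400×(847 + 20160) = −17017400.
Balance: K_1 = K_2 − x×(3400 − 2970), so x = (K_2 − K_1)/(3400 − 2970) = 4288600/430 = 9970 m.

9970 m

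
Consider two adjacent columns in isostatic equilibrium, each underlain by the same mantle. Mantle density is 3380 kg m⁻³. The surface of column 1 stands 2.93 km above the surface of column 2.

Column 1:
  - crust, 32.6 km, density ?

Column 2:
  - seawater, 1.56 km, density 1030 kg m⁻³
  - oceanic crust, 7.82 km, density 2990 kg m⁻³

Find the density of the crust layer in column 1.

Take the compensation level at the base of the deeper column (depth z_c below the surface of column 1) and equate Σ ρ_i t_i down to z_c; mantle fills any gap and the z_c terms cancel.
Column 1: 32.6×ρ + (z_c − 32.6)×3380
Column 2: 2.93×0 + 1.56×1030 + 7.82×2990 + (z_c − 2.93 − 9.38)×3380
The z_c×3380 term appears on both sides and cancels. Collect the known terms of each column as K = Σ(ρt)_known − 3380 × (depth of known layers): K_1 = 0 − 3380×32.6 = −110188; K_2 = 24988.6 − 3380×(2.93 + 9.38) = −16619.2.
Balance: K_1 + 32.6×ρ = K_2, so ρ = (K_2 − K_1)/32.6 = 93568.8/32.6 = 2870 kg m⁻³.

2870 kg m⁻³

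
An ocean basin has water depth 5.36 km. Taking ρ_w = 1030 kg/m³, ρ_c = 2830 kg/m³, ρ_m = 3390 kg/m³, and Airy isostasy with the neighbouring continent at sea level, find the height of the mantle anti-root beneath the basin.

17.2 km

By Archimedes' principle applied to the lithosphere: replacing crust with seawater at the top is compensated by replacing crust with mantle at the base: d (ρ_c − ρ_w) = a (ρ_m − ρ_c).
a = d (ρ_c − ρ_w)/(ρ_m − ρ_c) = 5.36 km × 1800/560 = 17.2 km.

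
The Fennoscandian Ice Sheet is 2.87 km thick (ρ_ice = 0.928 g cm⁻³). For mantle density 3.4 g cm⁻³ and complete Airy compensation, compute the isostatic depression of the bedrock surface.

0.783 km

In Airy isostatic equilibrium: the ice load ρ_ice t is balanced by mantle displaced below, ρ_m s.
s = t ρ_ice / ρ_m = 2.87 km × 0.928/3.4 = 0.783 km.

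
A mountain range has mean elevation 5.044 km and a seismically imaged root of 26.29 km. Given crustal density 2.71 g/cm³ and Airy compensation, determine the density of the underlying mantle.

3.23 g/cm³

Airy balance: ρ_c h = (ρ_m − ρ_c) r → ρ_m = ρ_c (1 + h/r).
ρ_m = 2.71 × (1 + 5.044 km/26.29 km) = 3.23 g/cm³.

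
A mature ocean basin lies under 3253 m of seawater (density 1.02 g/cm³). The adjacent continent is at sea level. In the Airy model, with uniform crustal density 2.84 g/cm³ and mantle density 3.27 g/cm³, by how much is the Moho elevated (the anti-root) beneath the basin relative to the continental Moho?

In Airy isostatic equilibrium: replacing crust with seawater at the top is compensated by replacing crust with mantle at the base: d (ρ_c − ρ_w) = a (ρ_m − ρ_c).
a = d (ρ_c − ρ_w)/(ρ_m − ρ_c) = 3253 m × 1.82/0.43 = 13800 m.

13800 m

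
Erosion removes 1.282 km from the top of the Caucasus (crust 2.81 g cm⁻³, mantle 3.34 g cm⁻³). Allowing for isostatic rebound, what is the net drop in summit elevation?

Rebound u = e ρ_c/ρ_m = 1.282 km × 2.81/3.34 = 1.079 km.
Net surface drop = e − u = 1.282 km − 1.079 km = e (ρ_m − ρ_c)/ρ_m = 0.203 km.

0.203 km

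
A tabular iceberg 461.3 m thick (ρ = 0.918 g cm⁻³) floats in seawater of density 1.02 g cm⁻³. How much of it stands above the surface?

Floating equilibrium: submerged depth d = t ρ_obj/ρ_fluid = 461.3 m × 0.918/1.02 = 415.2 m.
Freeboard = t − d = 461.3 m − 415.2 m = 46.1 m.

46.1 m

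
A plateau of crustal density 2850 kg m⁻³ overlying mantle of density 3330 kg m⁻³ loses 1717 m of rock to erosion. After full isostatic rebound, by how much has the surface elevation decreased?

Rebound u = e ρ_c/ρ_m = 1717 m × 2850/3330 = 1470 m.
Net surface drop = e − u = 1717 m − 1470 m = e (ρ_m − ρ_c)/ρ_m = 247 m.

247 m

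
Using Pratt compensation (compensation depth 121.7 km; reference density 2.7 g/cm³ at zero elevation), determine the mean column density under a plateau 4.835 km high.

2.6 g/cm³

Pratt balance: ρ_ref D = ρ (D + h).
ρ = ρ_ref D/(D + h) = 2.7 × 121.7 km/(121.7 km + 4.835 km) = 2.6 g/cm³.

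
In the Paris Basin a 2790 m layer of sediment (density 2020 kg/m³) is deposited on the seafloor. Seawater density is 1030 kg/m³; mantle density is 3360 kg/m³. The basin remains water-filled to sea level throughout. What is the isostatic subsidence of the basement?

Submarine loading: the sediment displaces seawater, and the subsidence is in turn flooded, so s (ρ_m − ρ_w) = t (ρ_sed − ρ_w).
s = 2790 m × (2020 − 1030) / (3360 − 1030) = 1190 m.

1190 m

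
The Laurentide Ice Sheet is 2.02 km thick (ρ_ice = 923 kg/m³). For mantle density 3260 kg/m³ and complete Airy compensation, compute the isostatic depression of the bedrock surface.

0.572 km

Isostatic balance requires: the ice load ρ_ice t is balanced by mantle displaced below, ρ_m s.
s = t ρ_ice / ρ_m = 2.02 km × 923/3260 = 0.572 km.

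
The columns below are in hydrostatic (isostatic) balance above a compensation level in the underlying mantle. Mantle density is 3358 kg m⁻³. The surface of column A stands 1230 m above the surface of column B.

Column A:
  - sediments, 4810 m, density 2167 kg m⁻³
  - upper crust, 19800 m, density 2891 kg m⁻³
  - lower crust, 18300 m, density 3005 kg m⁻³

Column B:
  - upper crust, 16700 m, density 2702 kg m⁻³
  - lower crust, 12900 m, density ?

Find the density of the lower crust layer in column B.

2870 kg m⁻³

Take the compensation level at the base of the deeper column (depth z_c below the surface of column A) and equate Σ ρ_i t_i down to z_c; mantle fills any gap and the z_c terms cancel.
Column A: 4810×2167 + 19800×2891 + 18300×3005 + (z_c − 42910)×3358
Column B: 1230×0 + 16700×2702 + 12900×ρ + (z_c − 1230 − 29600)×3358
The z_c×3358 term appears on both sides and cancels. Collect the known terms of each column as K = Σ(ρt)_known − 3358 × (depth of known layers): K_A = 122656570 − 3358×42910 = −21435210; K_B = 45123400 − 3358×(1230 + 29600) = −58403740.
Balance: K_A = K_B + 12900×ρ, so ρ = (K_A − K_B)/12900 = 36968500/12900 = 2870 kg m⁻³.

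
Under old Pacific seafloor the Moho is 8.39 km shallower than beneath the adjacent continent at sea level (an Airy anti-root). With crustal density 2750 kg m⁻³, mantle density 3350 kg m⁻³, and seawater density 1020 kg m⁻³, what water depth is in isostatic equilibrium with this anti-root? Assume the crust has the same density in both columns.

Replacing a thickness d of crust by seawater at the top must be balanced by replacing crust with mantle at the base: d (ρ_c − ρ_w) = a (ρ_m − ρ_c).
d = a (ρ_m − ρ_c)/(ρ_c − ρ_w) = 8.39 km × 600/1730 = 2.91 km.

2.91 km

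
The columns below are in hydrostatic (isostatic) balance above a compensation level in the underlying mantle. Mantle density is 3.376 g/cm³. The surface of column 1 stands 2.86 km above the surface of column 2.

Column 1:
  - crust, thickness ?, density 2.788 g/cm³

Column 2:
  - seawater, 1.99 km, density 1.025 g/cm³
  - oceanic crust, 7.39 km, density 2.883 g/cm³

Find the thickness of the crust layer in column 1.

30.6 km

Take the compensation level at the base of the deeper column (depth z_c below the surface of column 1) and equate Σ ρ_i t_i down to z_c; mantle fills any gap and the z_c terms cancel.
Column 1: x×2.788 + (z_c − 0 − x)×3.376
Column 2: 2.86×0 + 1.99×1.025 + 7.39×2.883 + (z_c − 2.86 − 9.38)×3.376
The z_c×3.376 term appears on both sides and cancels. Collect the known terms of each column as K = Σ(ρt)_known − 3.376 × (depth of known layers): K_1 = 0 − 3.376×0 = 0; K_2 = 23.34512 − 3.376×(2.86 + 9.38) = −17.97712.
Balance: K_1 − x×(3.376 − 2.788) = K_2, so x = (K_1 − K_2)/(3.376 − 2.788) = 17.9771/0.588 = 30.6 km.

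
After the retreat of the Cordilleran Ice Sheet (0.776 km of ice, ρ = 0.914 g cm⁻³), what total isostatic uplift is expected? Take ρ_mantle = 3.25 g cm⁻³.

Removing the load lets mantle flow back in; uplift u satisfies ρ_ice t = ρ_m u.
u = t ρ_ice/ρ_m = 0.776 km × 0.914/3.25 = 0.218 km.

0.218 km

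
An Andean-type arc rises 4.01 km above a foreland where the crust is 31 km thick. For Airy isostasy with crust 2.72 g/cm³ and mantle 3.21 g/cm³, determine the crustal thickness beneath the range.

57.3 km

Root depth r = h ρ_c / (ρ_m − ρ_c) = 4.01 km × 2.72 / 0.49 = 22.26 km.
Total thickness = T + h + r = 31 km + 4.01 km + 22.26 km = 57.3 km.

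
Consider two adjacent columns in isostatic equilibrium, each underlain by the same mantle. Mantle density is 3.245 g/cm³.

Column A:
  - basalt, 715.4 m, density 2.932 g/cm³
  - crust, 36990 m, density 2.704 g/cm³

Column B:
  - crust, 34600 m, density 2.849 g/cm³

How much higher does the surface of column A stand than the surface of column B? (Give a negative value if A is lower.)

For any compensation level in the mantle, the mantle terms cancel and isostasy reduces to e = (Σt_A − Σt_B) − (Σ(ρt)_A − Σ(ρt)_B) / ρ_m.
Σt_A = 37705.4 m; Σt_B = 34600 m; Σ(ρt)_A = 102118.513; Σ(ρt)_B = 98575.4 (in m·g/cm³).
e = (37705.4 − 34600) − (102118.513 − 98575.4) / 3.245 = 2010 m.

2010 m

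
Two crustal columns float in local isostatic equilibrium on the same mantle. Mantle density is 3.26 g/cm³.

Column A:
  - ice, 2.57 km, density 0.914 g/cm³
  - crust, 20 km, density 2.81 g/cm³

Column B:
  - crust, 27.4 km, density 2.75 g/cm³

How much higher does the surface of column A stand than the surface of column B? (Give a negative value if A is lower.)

0.324 km

For any compensation level in the mantle, the mantle terms cancel and isostasy reduces to e = (Σt_A − Σt_B) − (Σ(ρt)_A − Σ(ρt)_B) / ρ_m.
Σt_A = 22.57 km; Σt_B = 27.4 km; Σ(ρt)_A = 58.54898; Σ(ρt)_B = 75.35 (in km·g/cm³).
e = (22.57 − 27.4) − (58.54898 − 75.35) / 3.26 = 0.324 km.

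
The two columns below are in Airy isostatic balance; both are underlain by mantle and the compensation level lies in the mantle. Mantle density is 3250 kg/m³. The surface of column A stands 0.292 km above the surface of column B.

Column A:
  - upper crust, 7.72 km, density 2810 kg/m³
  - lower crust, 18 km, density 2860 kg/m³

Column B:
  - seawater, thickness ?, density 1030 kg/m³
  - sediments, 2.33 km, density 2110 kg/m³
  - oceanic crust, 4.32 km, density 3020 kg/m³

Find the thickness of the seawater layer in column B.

Take the compensation level at the base of the deeper column (depth z_c below the surface of column A) and equate Σ ρ_i t_i down to z_c; mantle fills any gap and the z_c terms cancel.
Column A: 7.72×2810 + 18×2860 + (z_c − 25.72)×3250
Column B: 0.292×0 + x×1030 + 2.33×2110 + 4.32×3020 + (z_c − 0.292 − 6.65 − x)×3250
The z_c×3250 term appears on both sides and cancels. Collect the known terms of each column as K = Σ(ρt)_known − 3250 × (depth of known layers): K_A = 73173.2 − 3250×25.72 = −10416.8; K_B = 17962.7 − 3250×(0.292 + 6.65) = −4598.8.
Balance: K_A = K_B − x×(3250 − 1030), so x = (K_B − K_A)/(3250 − 1030) = 5818/2220 = 2.62 km.

2.62 km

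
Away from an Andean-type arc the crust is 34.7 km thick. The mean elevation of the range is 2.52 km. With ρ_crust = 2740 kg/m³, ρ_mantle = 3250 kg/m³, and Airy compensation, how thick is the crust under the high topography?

Root depth r = h ρ_c / (ρ_m − ρ_c) = 2.52 km × 2740 / 510 = 13.54 km.
Total thickness = T + h + r = 34.7 km + 2.52 km + 13.54 km = 50.8 km.

50.8 km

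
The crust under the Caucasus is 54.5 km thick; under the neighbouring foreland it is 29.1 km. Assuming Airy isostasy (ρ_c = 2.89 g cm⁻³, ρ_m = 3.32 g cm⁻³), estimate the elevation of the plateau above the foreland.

3.29 km

Excess crust Δ = 54.5 km − 29.1 km = 25.4 km, split between elevation h and root r with h + r = Δ.
Airy balance ρ_c h = (ρ_m − ρ_c) r gives r = h ρ_c/(ρ_m − ρ_c), so h (1 + ρ_c/(ρ_m − ρ_c)) = Δ, i.e. h = Δ (ρ_m − ρ_c)/ρ_m.
h = 25.4 km × 0.43/3.32 = 3.29 km.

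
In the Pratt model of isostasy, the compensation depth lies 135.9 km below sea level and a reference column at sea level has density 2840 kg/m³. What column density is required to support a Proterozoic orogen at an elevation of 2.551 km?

2790 kg/m³

Pratt balance: ρ_ref D = ρ (D + h).
ρ = ρ_ref D/(D + h) = 2840 × 135.9 km/(135.9 km + 2.551 km) = 2790 kg/m³.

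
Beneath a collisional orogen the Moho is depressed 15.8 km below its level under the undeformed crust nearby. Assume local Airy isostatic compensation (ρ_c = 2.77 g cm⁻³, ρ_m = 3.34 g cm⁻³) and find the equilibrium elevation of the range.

Isostatic balance requires: ρ_c h = (ρ_m − ρ_c) r.
h = r (ρ_m − ρ_c) / ρ_c = 15.8 km × (3.34 − 2.77) / 2.77 = 3.25 km.

3.25 km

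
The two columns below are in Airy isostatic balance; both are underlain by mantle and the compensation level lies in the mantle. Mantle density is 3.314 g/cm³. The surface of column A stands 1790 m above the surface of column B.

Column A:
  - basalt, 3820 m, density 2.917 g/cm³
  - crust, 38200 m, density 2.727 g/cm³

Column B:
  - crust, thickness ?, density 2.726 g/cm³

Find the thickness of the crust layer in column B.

Take the compensation level at the base of the deeper column (depth z_c below the surface of column A) and equate Σ ρ_i t_i down to z_c; mantle fills any gap and the z_c terms cancel.
Column A: 3820×2.917 + 38200×2.727 + (z_c − 42020)×3.314
Column B: 1790×0 + x×2.726 + (z_c − 1790 − 0 − x)×3.314
The z_c×3.314 term appears on both sides and cancels. Collect the known terms of each column as K = Σ(ρt)_known − 3.314 × (depth of known layers): K_A = 115314.34 − 3.314×42020 = −23939.94; K_B = 0 − 3.314×(1790 + 0) = −5932.06.
Balance: K_A = K_B − x×(3.314 − 2.726), so x = (K_B − K_A)/(3.314 − 2.726) = 18007.9/0.588 = 30600 m.

30600 m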